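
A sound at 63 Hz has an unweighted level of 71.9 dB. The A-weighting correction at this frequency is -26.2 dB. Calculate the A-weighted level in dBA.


Given values:
  SPL = 71.9 dB
  A-weighting at 63 Hz = -26.2 dB
Formula: L_A = SPL + A_weight
L_A = 71.9 + (-26.2)
L_A = 45.7

45.7 dBA


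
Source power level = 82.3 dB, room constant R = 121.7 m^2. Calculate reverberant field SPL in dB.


Given values:
  Lw = 82.3 dB, R = 121.7 m^2
Formula: SPL = Lw + 10 * log10(4 / R)
Compute 4 / R = 4 / 121.7 = 0.032868
Compute 10 * log10(0.032868) = -14.8323
SPL = 82.3 + (-14.8323) = 67.47

67.47 dB


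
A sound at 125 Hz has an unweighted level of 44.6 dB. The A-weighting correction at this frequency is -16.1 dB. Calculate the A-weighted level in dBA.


Given values:
  SPL = 44.6 dB
  A-weighting at 125 Hz = -16.1 dB
Formula: L_A = SPL + A_weight
L_A = 44.6 + (-16.1)
L_A = 28.5

28.5 dBA


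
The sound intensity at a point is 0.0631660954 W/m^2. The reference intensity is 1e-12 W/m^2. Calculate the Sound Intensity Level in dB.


Given values:
  I = 0.0631660954 W/m^2
  I_ref = 1e-12 W/m^2
Formula: SIL = 10 * log10(I / I_ref)
Compute ratio: I / I_ref = 63166095400
Compute log10: log10(63166095400) = 10.800484
Multiply: SIL = 10 * 10.800484 = 108.0

108.0 dB


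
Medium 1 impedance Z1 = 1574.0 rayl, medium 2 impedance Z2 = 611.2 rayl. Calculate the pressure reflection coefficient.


Given values:
  Z1 = 1574.0 rayl, Z2 = 611.2 rayl
Formula: R = (Z2 - Z1) / (Z2 + Z1)
Numerator: Z2 - Z1 = 611.2 - 1574.0 = -962.8
Denominator: Z2 + Z1 = 611.2 + 1574.0 = 2185.2
R = -962.8 / 2185.2 = -0.4406

-0.4406


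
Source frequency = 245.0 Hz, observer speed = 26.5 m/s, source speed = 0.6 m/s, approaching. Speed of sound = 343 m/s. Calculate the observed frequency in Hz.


Given values:
  f_s = 245.0 Hz, v_o = 26.5 m/s, v_s = 0.6 m/s
  Direction: approaching
Formula: f_o = f_s * (c + v_o) / (c - v_s)
Numerator: c + v_o = 343 + 26.5 = 369.5
Denominator: c - v_s = 343 - 0.6 = 342.4
f_o = 245.0 * 369.5 / 342.4 = 264.39

264.39 Hz


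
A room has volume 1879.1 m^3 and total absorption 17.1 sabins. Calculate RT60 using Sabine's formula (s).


Given values:
  V = 1879.1 m^3
  A = 17.1 sabins
Formula: RT60 = 0.161 * V / A
Numerator: 0.161 * 1879.1 = 302.5351
RT60 = 302.5351 / 17.1 = 17.692

17.692 s


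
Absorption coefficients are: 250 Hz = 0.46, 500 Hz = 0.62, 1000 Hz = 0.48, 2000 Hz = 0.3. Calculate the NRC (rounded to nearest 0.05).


Given values:
  a_250 = 0.46, a_500 = 0.62
  a_1000 = 0.48, a_2000 = 0.3
Formula: NRC = (a250 + a500 + a1000 + a2000) / 4
Sum = 0.46 + 0.62 + 0.48 + 0.3 = 1.86
NRC = 1.86 / 4 = 0.465
Rounded to nearest 0.05: 0.45

0.45


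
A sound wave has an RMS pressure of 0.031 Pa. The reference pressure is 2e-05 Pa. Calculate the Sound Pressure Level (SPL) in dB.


Given values:
  p = 0.031 Pa
  p_ref = 2e-05 Pa
Formula: SPL = 20 * log10(p / p_ref)
Compute ratio: p / p_ref = 0.031 / 2e-05 = 1550
Compute log10: log10(1550) = 3.190332
Multiply: SPL = 20 * 3.190332 = 63.81

63.81 dB


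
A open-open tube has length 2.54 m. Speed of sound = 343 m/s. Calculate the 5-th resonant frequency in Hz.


Given values:
  Tube type: open-open, L = 2.54 m, c = 343 m/s, n = 5
Formula: f_n = n * c / (2 * L)
Compute 2 * L = 2 * 2.54 = 5.08
f = 5 * 343 / 5.08
f = 337.6

337.6 Hz


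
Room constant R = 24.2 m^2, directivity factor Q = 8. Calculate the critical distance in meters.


Given values:
  R = 24.2 m^2, Q = 8
Formula: d_c = 0.141 * sqrt(Q * R)
Compute Q * R = 8 * 24.2 = 193.6
Compute sqrt(193.6) = 13.914
d_c = 0.141 * 13.914 = 1.962

1.962 m


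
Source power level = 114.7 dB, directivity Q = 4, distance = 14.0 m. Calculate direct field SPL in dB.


Given values:
  Lw = 114.7 dB, Q = 4, r = 14.0 m
Formula: SPL = Lw + 10 * log10(Q / (4 * pi * r^2))
Compute 4 * pi * r^2 = 4 * pi * 14.0^2 = 2463.0086
Compute Q / denom = 4 / 2463.0086 = 0.00162403
Compute 10 * log10(0.00162403) = -27.8941
SPL = 114.7 + (-27.8941) = 86.81

86.81 dB


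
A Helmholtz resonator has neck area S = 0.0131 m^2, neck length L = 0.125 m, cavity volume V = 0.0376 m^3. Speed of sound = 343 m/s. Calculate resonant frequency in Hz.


Given values:
  S = 0.0131 m^2, L = 0.125 m, V = 0.0376 m^3, c = 343 m/s
Formula: f = (c / (2*pi)) * sqrt(S / (V * L))
Compute V * L = 0.0376 * 0.125 = 0.0047
Compute S / (V * L) = 0.0131 / 0.0047 = 2.7872
Compute sqrt(2.7872) = 1.669491
Compute c / (2*pi) = 343 / 6.283185 = 54.590148
f = 54.590148 * 1.669491 = 91.14

91.14 Hz


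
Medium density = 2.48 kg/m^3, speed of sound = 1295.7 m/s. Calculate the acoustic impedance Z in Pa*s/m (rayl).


Given values:
  rho = 2.48 kg/m^3
  c = 1295.7 m/s
Formula: Z = rho * c
Z = 2.48 * 1295.7
Z = 3213.34

3213.34 rayl


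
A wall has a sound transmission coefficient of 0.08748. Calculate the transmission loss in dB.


Given values:
  tau = 0.08748
Formula: TL = 10 * log10(1 / tau)
Compute 1 / tau = 1 / 0.08748 = 11.4312
Compute log10(11.4312) = 1.058092
TL = 10 * 1.058092 = 10.58

10.58 dB


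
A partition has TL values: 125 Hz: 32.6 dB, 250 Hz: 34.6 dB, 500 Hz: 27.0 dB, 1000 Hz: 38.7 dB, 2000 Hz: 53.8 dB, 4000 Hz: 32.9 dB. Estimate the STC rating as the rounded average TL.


Given TL values at each frequency:
  125 Hz: 32.6 dB
  250 Hz: 34.6 dB
  500 Hz: 27.0 dB
  1000 Hz: 38.7 dB
  2000 Hz: 53.8 dB
  4000 Hz: 32.9 dB
Formula: STC ~ round(average of TL values)
Sum = 32.6 + 34.6 + 27.0 + 38.7 + 53.8 + 32.9 = 219.6
Average = 219.6 / 6 = 36.6
Rounded: 37

37


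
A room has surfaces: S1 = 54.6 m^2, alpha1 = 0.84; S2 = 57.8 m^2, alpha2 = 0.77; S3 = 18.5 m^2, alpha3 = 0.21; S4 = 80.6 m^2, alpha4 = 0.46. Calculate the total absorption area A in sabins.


Given surfaces:
  Surface 1: 54.6 * 0.84 = 45.864
  Surface 2: 57.8 * 0.77 = 44.506
  Surface 3: 18.5 * 0.21 = 3.885
  Surface 4: 80.6 * 0.46 = 37.076
Formula: A = sum(Si * alpha_i)
A = 45.864 + 44.506 + 3.885 + 37.076
A = 131.33

131.33 sabins


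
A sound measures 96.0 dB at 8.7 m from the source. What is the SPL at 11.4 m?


Given values:
  SPL1 = 96.0 dB, r1 = 8.7 m, r2 = 11.4 m
Formula: SPL2 = SPL1 - 20 * log10(r2 / r1)
Compute ratio: r2 / r1 = 11.4 / 8.7 = 1.3103
Compute log10: log10(1.3103) = 0.117371
Compute drop: 20 * 0.117371 = 2.3474
SPL2 = 96.0 - 2.3474 = 93.65

93.65 dB


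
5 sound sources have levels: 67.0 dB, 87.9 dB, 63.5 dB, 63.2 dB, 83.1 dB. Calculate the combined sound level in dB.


Formula: L_total = 10 * log10( sum(10^(Li/10)) )
  Source 1: 10^(67.0/10) = 5011872.3363
  Source 2: 10^(87.9/10) = 616595001.8615
  Source 3: 10^(63.5/10) = 2238721.1386
  Source 4: 10^(63.2/10) = 2089296.1309
  Source 5: 10^(83.1/10) = 204173794.467
Sum of linear values = 830108685.9343
L_total = 10 * log10(830108685.9343) = 89.19

89.19 dB


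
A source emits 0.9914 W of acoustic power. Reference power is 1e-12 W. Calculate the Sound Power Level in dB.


Given values:
  W = 0.9914 W
  W_ref = 1e-12 W
Formula: SWL = 10 * log10(W / W_ref)
Compute ratio: W / W_ref = 991400000000
Compute log10: log10(991400000000) = 11.996249
Multiply: SWL = 10 * 11.996249 = 119.96

119.96 dB


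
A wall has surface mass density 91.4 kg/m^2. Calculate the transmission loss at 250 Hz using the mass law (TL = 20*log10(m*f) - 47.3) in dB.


Given values:
  m = 91.4 kg/m^2, f = 250 Hz
Formula: TL = 20 * log10(m * f) - 47.3
Compute m * f = 91.4 * 250 = 22850.0
Compute log10(22850.0) = 4.358886
Compute 20 * 4.358886 = 87.1777
TL = 87.1777 - 47.3 = 39.88

39.88 dB


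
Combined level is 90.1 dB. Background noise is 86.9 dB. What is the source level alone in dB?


Given values:
  L_total = 90.1 dB, L_bg = 86.9 dB
Formula: L_source = 10 * log10(10^(L_total/10) - 10^(L_bg/10))
Convert to linear:
  10^(90.1/10) = 1023292992.2808
  10^(86.9/10) = 489778819.3684
Difference: 1023292992.2808 - 489778819.3684 = 533514172.9124
L_source = 10 * log10(533514172.9124) = 87.27

87.27 dB


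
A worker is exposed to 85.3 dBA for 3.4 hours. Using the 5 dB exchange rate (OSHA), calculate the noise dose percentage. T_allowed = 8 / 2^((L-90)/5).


Given values:
  L = 85.3 dBA, T = 3.4 hours
Formula: T_allowed = 8 / 2^((L - 90) / 5)
Compute exponent: (85.3 - 90) / 5 = -0.94
Compute 2^(-0.94) = 0.521233
T_allowed = 8 / 0.521233 = 15.348222 hours
Dose = (T / T_allowed) * 100
Dose = (3.4 / 15.348222) * 100 = 22.15

22.15 %


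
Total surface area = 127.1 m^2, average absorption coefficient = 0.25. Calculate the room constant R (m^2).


Given values:
  S = 127.1 m^2, alpha = 0.25
Formula: R = S * alpha / (1 - alpha)
Numerator: 127.1 * 0.25 = 31.775
Denominator: 1 - 0.25 = 0.75
R = 31.775 / 0.75 = 42.37

42.37 m^2


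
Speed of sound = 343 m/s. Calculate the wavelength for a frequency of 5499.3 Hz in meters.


Given values:
  c = 343 m/s, f = 5499.3 Hz
Formula: lambda = c / f
lambda = 343 / 5499.3
lambda = 0.0624

0.0624 m


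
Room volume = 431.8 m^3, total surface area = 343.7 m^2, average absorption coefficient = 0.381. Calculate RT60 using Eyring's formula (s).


Given values:
  V = 431.8 m^3, S = 343.7 m^2, alpha = 0.381
Formula: RT60 = 0.161 * V / (-S * ln(1 - alpha))
Compute ln(1 - 0.381) = ln(0.619) = -0.47965
Denominator: -343.7 * -0.47965 = 164.8557
Numerator: 0.161 * 431.8 = 69.5198
RT60 = 69.5198 / 164.8557 = 0.422

0.422 s


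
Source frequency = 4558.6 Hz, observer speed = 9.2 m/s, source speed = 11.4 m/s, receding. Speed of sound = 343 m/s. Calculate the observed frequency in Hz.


Given values:
  f_s = 4558.6 Hz, v_o = 9.2 m/s, v_s = 11.4 m/s
  Direction: receding
Formula: f_o = f_s * (c - v_o) / (c + v_s)
Numerator: c - v_o = 343 - 9.2 = 333.8
Denominator: c + v_s = 343 + 11.4 = 354.4
f_o = 4558.6 * 333.8 / 354.4 = 4293.62

4293.62 Hz


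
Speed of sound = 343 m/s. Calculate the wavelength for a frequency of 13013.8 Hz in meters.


Given values:
  c = 343 m/s, f = 13013.8 Hz
Formula: lambda = c / f
lambda = 343 / 13013.8
lambda = 0.0264

0.0264 m


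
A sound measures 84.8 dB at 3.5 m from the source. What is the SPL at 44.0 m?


Given values:
  SPL1 = 84.8 dB, r1 = 3.5 m, r2 = 44.0 m
Formula: SPL2 = SPL1 - 20 * log10(r2 / r1)
Compute ratio: r2 / r1 = 44.0 / 3.5 = 12.5714
Compute log10: log10(12.5714) = 1.099384
Compute drop: 20 * 1.099384 = 21.9877
SPL2 = 84.8 - 21.9877 = 62.81

62.81 dB


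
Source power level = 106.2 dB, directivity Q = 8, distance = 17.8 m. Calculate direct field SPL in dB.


Given values:
  Lw = 106.2 dB, Q = 8, r = 17.8 m
Formula: SPL = Lw + 10 * log10(Q / (4 * pi * r^2))
Compute 4 * pi * r^2 = 4 * pi * 17.8^2 = 3981.5289
Compute Q / denom = 8 / 3981.5289 = 0.00200928
Compute 10 * log10(0.00200928) = -26.9696
SPL = 106.2 + (-26.9696) = 79.23

79.23 dB


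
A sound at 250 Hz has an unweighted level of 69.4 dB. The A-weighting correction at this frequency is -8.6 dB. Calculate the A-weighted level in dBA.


Given values:
  SPL = 69.4 dB
  A-weighting at 250 Hz = -8.6 dB
Formula: L_A = SPL + A_weight
L_A = 69.4 + (-8.6)
L_A = 60.8

60.8 dBA


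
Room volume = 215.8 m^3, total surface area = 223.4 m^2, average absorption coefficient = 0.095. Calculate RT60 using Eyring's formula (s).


Given values:
  V = 215.8 m^3, S = 223.4 m^2, alpha = 0.095
Formula: RT60 = 0.161 * V / (-S * ln(1 - alpha))
Compute ln(1 - 0.095) = ln(0.905) = -0.09982
Denominator: -223.4 * -0.09982 = 22.2998
Numerator: 0.161 * 215.8 = 34.7438
RT60 = 34.7438 / 22.2998 = 1.558

1.558 s


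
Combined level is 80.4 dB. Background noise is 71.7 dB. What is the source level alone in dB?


Given values:
  L_total = 80.4 dB, L_bg = 71.7 dB
Formula: L_source = 10 * log10(10^(L_total/10) - 10^(L_bg/10))
Convert to linear:
  10^(80.4/10) = 109647819.6143
  10^(71.7/10) = 14791083.8817
Difference: 109647819.6143 - 14791083.8817 = 94856735.7326
L_source = 10 * log10(94856735.7326) = 79.77

79.77 dB


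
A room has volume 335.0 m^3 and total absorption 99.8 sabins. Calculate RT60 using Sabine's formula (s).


Given values:
  V = 335.0 m^3
  A = 99.8 sabins
Formula: RT60 = 0.161 * V / A
Numerator: 0.161 * 335.0 = 53.935
RT60 = 53.935 / 99.8 = 0.54

0.54 s


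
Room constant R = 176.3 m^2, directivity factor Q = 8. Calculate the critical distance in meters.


Given values:
  R = 176.3 m^2, Q = 8
Formula: d_c = 0.141 * sqrt(Q * R)
Compute Q * R = 8 * 176.3 = 1410.4
Compute sqrt(1410.4) = 37.5553
d_c = 0.141 * 37.5553 = 5.295

5.295 m


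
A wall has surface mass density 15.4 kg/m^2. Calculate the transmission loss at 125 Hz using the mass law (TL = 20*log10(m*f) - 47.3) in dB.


Given values:
  m = 15.4 kg/m^2, f = 125 Hz
Formula: TL = 20 * log10(m * f) - 47.3
Compute m * f = 15.4 * 125 = 1925.0
Compute log10(1925.0) = 3.284431
Compute 20 * 3.284431 = 65.6886
TL = 65.6886 - 47.3 = 18.39

18.39 dB


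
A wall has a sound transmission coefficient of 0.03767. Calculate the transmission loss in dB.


Given values:
  tau = 0.03767
Formula: TL = 10 * log10(1 / tau)
Compute 1 / tau = 1 / 0.03767 = 26.5463
Compute log10(26.5463) = 1.424004
TL = 10 * 1.424004 = 14.24

14.24 dB


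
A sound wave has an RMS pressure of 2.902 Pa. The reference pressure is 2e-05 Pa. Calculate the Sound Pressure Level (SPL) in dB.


Given values:
  p = 2.902 Pa
  p_ref = 2e-05 Pa
Formula: SPL = 20 * log10(p / p_ref)
Compute ratio: p / p_ref = 2.902 / 2e-05 = 145100
Compute log10: log10(145100) = 5.161667
Multiply: SPL = 20 * 5.161667 = 103.23

103.23 dB


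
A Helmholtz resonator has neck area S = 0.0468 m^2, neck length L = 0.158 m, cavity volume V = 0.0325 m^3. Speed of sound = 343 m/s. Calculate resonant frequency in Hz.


Given values:
  S = 0.0468 m^2, L = 0.158 m, V = 0.0325 m^3, c = 343 m/s
Formula: f = (c / (2*pi)) * sqrt(S / (V * L))
Compute V * L = 0.0325 * 0.158 = 0.005135
Compute S / (V * L) = 0.0468 / 0.005135 = 9.1139
Compute sqrt(9.1139) = 3.018924
Compute c / (2*pi) = 343 / 6.283185 = 54.590148
f = 54.590148 * 3.018924 = 164.8

164.8 Hz


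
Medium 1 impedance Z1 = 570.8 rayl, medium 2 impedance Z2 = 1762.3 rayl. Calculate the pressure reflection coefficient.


Given values:
  Z1 = 570.8 rayl, Z2 = 1762.3 rayl
Formula: R = (Z2 - Z1) / (Z2 + Z1)
Numerator: Z2 - Z1 = 1762.3 - 570.8 = 1191.5
Denominator: Z2 + Z1 = 1762.3 + 570.8 = 2333.1
R = 1191.5 / 2333.1 = 0.5107

0.5107


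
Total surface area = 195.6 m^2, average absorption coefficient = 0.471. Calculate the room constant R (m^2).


Given values:
  S = 195.6 m^2, alpha = 0.471
Formula: R = S * alpha / (1 - alpha)
Numerator: 195.6 * 0.471 = 92.1276
Denominator: 1 - 0.471 = 0.529
R = 92.1276 / 0.529 = 174.15

174.15 m^2


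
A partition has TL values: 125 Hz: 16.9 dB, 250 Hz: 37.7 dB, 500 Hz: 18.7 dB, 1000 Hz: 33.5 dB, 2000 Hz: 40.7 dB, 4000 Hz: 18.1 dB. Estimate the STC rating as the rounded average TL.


Given TL values at each frequency:
  125 Hz: 16.9 dB
  250 Hz: 37.7 dB
  500 Hz: 18.7 dB
  1000 Hz: 33.5 dB
  2000 Hz: 40.7 dB
  4000 Hz: 18.1 dB
Formula: STC ~ round(average of TL values)
Sum = 16.9 + 37.7 + 18.7 + 33.5 + 40.7 + 18.1 = 165.6
Average = 165.6 / 6 = 27.6
Rounded: 28

28


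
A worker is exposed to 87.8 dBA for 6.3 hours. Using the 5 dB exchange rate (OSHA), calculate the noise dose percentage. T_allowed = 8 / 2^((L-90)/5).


Given values:
  L = 87.8 dBA, T = 6.3 hours
Formula: T_allowed = 8 / 2^((L - 90) / 5)
Compute exponent: (87.8 - 90) / 5 = -0.44
Compute 2^(-0.44) = 0.737135
T_allowed = 8 / 0.737135 = 10.852829 hours
Dose = (T / T_allowed) * 100
Dose = (6.3 / 10.852829) * 100 = 58.05

58.05 %


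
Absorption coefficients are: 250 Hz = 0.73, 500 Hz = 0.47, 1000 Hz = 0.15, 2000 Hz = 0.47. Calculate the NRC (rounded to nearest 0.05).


Given values:
  a_250 = 0.73, a_500 = 0.47
  a_1000 = 0.15, a_2000 = 0.47
Formula: NRC = (a250 + a500 + a1000 + a2000) / 4
Sum = 0.73 + 0.47 + 0.15 + 0.47 = 1.82
NRC = 1.82 / 4 = 0.455
Rounded to nearest 0.05: 0.45

0.45


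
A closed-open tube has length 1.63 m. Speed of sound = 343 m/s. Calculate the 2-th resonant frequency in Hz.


Given values:
  Tube type: closed-open, L = 1.63 m, c = 343 m/s, n = 2
Formula: f_n = (2n - 1) * c / (4 * L)
Compute 2n - 1 = 2*2 - 1 = 3
Compute 4 * L = 4 * 1.63 = 6.52
f = 3 * 343 / 6.52
f = 157.82

157.82 Hz


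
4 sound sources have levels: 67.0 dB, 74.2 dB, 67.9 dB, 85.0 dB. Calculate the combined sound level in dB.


Formula: L_total = 10 * log10( sum(10^(Li/10)) )
  Source 1: 10^(67.0/10) = 5011872.3363
  Source 2: 10^(74.2/10) = 26302679.919
  Source 3: 10^(67.9/10) = 6165950.0186
  Source 4: 10^(85.0/10) = 316227766.0168
Sum of linear values = 353708268.2907
L_total = 10 * log10(353708268.2907) = 85.49

85.49 dB


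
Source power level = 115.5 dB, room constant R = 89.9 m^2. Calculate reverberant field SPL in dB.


Given values:
  Lw = 115.5 dB, R = 89.9 m^2
Formula: SPL = Lw + 10 * log10(4 / R)
Compute 4 / R = 4 / 89.9 = 0.044494
Compute 10 * log10(0.044494) = -13.517
SPL = 115.5 + (-13.517) = 101.98

101.98 dB


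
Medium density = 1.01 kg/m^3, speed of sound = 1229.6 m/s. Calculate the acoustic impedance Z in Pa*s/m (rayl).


Given values:
  rho = 1.01 kg/m^3
  c = 1229.6 m/s
Formula: Z = rho * c
Z = 1.01 * 1229.6
Z = 1241.9

1241.9 rayl


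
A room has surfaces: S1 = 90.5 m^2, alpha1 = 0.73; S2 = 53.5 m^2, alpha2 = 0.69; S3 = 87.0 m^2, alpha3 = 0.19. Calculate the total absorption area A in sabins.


Given surfaces:
  Surface 1: 90.5 * 0.73 = 66.065
  Surface 2: 53.5 * 0.69 = 36.915
  Surface 3: 87.0 * 0.19 = 16.53
Formula: A = sum(Si * alpha_i)
A = 66.065 + 36.915 + 16.53
A = 119.51

119.51 sabins


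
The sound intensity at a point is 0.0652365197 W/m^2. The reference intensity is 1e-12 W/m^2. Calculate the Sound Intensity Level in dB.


Given values:
  I = 0.0652365197 W/m^2
  I_ref = 1e-12 W/m^2
Formula: SIL = 10 * log10(I / I_ref)
Compute ratio: I / I_ref = 65236519700
Compute log10: log10(65236519700) = 10.814491
Multiply: SIL = 10 * 10.814491 = 108.14

108.14 dB


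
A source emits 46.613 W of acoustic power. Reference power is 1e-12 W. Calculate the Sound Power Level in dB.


Given values:
  W = 46.613 W
  W_ref = 1e-12 W
Formula: SWL = 10 * log10(W / W_ref)
Compute ratio: W / W_ref = 46613000000000
Compute log10: log10(46613000000000) = 13.668507
Multiply: SWL = 10 * 13.668507 = 136.69

136.69 dB


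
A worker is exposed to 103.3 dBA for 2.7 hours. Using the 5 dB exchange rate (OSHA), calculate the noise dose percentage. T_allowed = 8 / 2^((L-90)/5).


Given values:
  L = 103.3 dBA, T = 2.7 hours
Formula: T_allowed = 8 / 2^((L - 90) / 5)
Compute exponent: (103.3 - 90) / 5 = 2.66
Compute 2^(2.66) = 6.32033
T_allowed = 8 / 6.32033 = 1.265757 hours
Dose = (T / T_allowed) * 100
Dose = (2.7 / 1.265757) * 100 = 213.31

213.31 %


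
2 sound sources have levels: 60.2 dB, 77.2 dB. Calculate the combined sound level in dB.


Formula: L_total = 10 * log10( sum(10^(Li/10)) )
  Source 1: 10^(60.2/10) = 1047128.5481
  Source 2: 10^(77.2/10) = 52480746.025
Sum of linear values = 53527874.5731
L_total = 10 * log10(53527874.5731) = 77.29

77.29 dB


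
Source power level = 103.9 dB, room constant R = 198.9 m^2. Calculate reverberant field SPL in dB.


Given values:
  Lw = 103.9 dB, R = 198.9 m^2
Formula: SPL = Lw + 10 * log10(4 / R)
Compute 4 / R = 4 / 198.9 = 0.020111
Compute 10 * log10(0.020111) = -16.9657
SPL = 103.9 + (-16.9657) = 86.93

86.93 dB


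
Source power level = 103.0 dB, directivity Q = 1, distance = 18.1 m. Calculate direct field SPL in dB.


Given values:
  Lw = 103.0 dB, Q = 1, r = 18.1 m
Formula: SPL = Lw + 10 * log10(Q / (4 * pi * r^2))
Compute 4 * pi * r^2 = 4 * pi * 18.1^2 = 4116.8687
Compute Q / denom = 1 / 4116.8687 = 0.0002429
Compute 10 * log10(0.0002429) = -36.1457
SPL = 103.0 + (-36.1457) = 66.85

66.85 dB


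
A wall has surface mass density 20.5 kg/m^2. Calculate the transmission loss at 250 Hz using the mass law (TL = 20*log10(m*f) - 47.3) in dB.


Given values:
  m = 20.5 kg/m^2, f = 250 Hz
Formula: TL = 20 * log10(m * f) - 47.3
Compute m * f = 20.5 * 250 = 5125.0
Compute log10(5125.0) = 3.709694
Compute 20 * 3.709694 = 74.1939
TL = 74.1939 - 47.3 = 26.89

26.89 dB


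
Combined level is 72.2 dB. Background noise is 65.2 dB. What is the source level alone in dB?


Given values:
  L_total = 72.2 dB, L_bg = 65.2 dB
Formula: L_source = 10 * log10(10^(L_total/10) - 10^(L_bg/10))
Convert to linear:
  10^(72.2/10) = 16595869.0744
  10^(65.2/10) = 3311311.2148
Difference: 16595869.0744 - 3311311.2148 = 13284557.8596
L_source = 10 * log10(13284557.8596) = 71.23

71.23 dB


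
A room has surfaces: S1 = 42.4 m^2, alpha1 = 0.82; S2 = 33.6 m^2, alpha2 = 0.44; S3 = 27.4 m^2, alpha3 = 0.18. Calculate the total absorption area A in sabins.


Given surfaces:
  Surface 1: 42.4 * 0.82 = 34.768
  Surface 2: 33.6 * 0.44 = 14.784
  Surface 3: 27.4 * 0.18 = 4.932
Formula: A = sum(Si * alpha_i)
A = 34.768 + 14.784 + 4.932
A = 54.48

54.48 sabins


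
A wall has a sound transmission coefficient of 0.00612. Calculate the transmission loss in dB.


Given values:
  tau = 0.00612
Formula: TL = 10 * log10(1 / tau)
Compute 1 / tau = 1 / 0.00612 = 163.3987
Compute log10(163.3987) = 2.213249
TL = 10 * 2.213249 = 22.13

22.13 dB


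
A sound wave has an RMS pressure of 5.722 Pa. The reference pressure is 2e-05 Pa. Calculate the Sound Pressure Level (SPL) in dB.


Given values:
  p = 5.722 Pa
  p_ref = 2e-05 Pa
Formula: SPL = 20 * log10(p / p_ref)
Compute ratio: p / p_ref = 5.722 / 2e-05 = 286100
Compute log10: log10(286100) = 5.456518
Multiply: SPL = 20 * 5.456518 = 109.13

109.13 dB


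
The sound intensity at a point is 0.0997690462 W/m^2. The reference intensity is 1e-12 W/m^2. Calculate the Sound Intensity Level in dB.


Given values:
  I = 0.0997690462 W/m^2
  I_ref = 1e-12 W/m^2
Formula: SIL = 10 * log10(I / I_ref)
Compute ratio: I / I_ref = 99769046200
Compute log10: log10(99769046200) = 10.998996
Multiply: SIL = 10 * 10.998996 = 109.99

109.99 dB


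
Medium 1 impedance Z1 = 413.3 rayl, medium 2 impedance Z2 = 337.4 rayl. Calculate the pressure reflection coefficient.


Given values:
  Z1 = 413.3 rayl, Z2 = 337.4 rayl
Formula: R = (Z2 - Z1) / (Z2 + Z1)
Numerator: Z2 - Z1 = 337.4 - 413.3 = -75.9
Denominator: Z2 + Z1 = 337.4 + 413.3 = 750.7
R = -75.9 / 750.7 = -0.1011

-0.1011


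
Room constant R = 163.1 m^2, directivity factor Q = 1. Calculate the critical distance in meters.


Given values:
  R = 163.1 m^2, Q = 1
Formula: d_c = 0.141 * sqrt(Q * R)
Compute Q * R = 1 * 163.1 = 163.1
Compute sqrt(163.1) = 12.7711
d_c = 0.141 * 12.7711 = 1.801

1.801 m


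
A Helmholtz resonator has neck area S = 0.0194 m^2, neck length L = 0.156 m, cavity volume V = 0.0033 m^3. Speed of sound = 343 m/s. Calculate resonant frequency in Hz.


Given values:
  S = 0.0194 m^2, L = 0.156 m, V = 0.0033 m^3, c = 343 m/s
Formula: f = (c / (2*pi)) * sqrt(S / (V * L))
Compute V * L = 0.0033 * 0.156 = 0.0005148
Compute S / (V * L) = 0.0194 / 0.0005148 = 37.6845
Compute sqrt(37.6845) = 6.13877
Compute c / (2*pi) = 343 / 6.283185 = 54.590148
f = 54.590148 * 6.13877 = 335.12

335.12 Hz


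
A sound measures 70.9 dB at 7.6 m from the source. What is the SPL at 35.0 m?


Given values:
  SPL1 = 70.9 dB, r1 = 7.6 m, r2 = 35.0 m
Formula: SPL2 = SPL1 - 20 * log10(r2 / r1)
Compute ratio: r2 / r1 = 35.0 / 7.6 = 4.6053
Compute log10: log10(4.6053) = 0.663258
Compute drop: 20 * 0.663258 = 13.2652
SPL2 = 70.9 - 13.2652 = 57.63

57.63 dB


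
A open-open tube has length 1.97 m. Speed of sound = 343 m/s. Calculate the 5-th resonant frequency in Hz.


Given values:
  Tube type: open-open, L = 1.97 m, c = 343 m/s, n = 5
Formula: f_n = n * c / (2 * L)
Compute 2 * L = 2 * 1.97 = 3.94
f = 5 * 343 / 3.94
f = 435.28

435.28 Hz


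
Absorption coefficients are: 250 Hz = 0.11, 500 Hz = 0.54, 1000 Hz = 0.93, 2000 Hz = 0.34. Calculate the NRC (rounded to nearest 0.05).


Given values:
  a_250 = 0.11, a_500 = 0.54
  a_1000 = 0.93, a_2000 = 0.34
Formula: NRC = (a250 + a500 + a1000 + a2000) / 4
Sum = 0.11 + 0.54 + 0.93 + 0.34 = 1.92
NRC = 1.92 / 4 = 0.48
Rounded to nearest 0.05: 0.5

0.5


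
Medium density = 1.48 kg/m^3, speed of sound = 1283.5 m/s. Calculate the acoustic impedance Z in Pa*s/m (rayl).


Given values:
  rho = 1.48 kg/m^3
  c = 1283.5 m/s
Formula: Z = rho * c
Z = 1.48 * 1283.5
Z = 1899.58

1899.58 rayl


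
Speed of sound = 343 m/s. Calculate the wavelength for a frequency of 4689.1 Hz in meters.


Given values:
  c = 343 m/s, f = 4689.1 Hz
Formula: lambda = c / f
lambda = 343 / 4689.1
lambda = 0.0731

0.0731 m


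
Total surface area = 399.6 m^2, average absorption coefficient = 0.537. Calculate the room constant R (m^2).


Given values:
  S = 399.6 m^2, alpha = 0.537
Formula: R = S * alpha / (1 - alpha)
Numerator: 399.6 * 0.537 = 214.5852
Denominator: 1 - 0.537 = 0.463
R = 214.5852 / 0.463 = 463.47

463.47 m^2


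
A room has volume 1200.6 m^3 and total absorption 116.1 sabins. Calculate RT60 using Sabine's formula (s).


Given values:
  V = 1200.6 m^3
  A = 116.1 sabins
Formula: RT60 = 0.161 * V / A
Numerator: 0.161 * 1200.6 = 193.2966
RT60 = 193.2966 / 116.1 = 1.665

1.665 s


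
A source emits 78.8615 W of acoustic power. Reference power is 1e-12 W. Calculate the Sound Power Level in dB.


Given values:
  W = 78.8615 W
  W_ref = 1e-12 W
Formula: SWL = 10 * log10(W / W_ref)
Compute ratio: W / W_ref = 78861500000000
Compute log10: log10(78861500000000) = 13.896865
Multiply: SWL = 10 * 13.896865 = 138.97

138.97 dB


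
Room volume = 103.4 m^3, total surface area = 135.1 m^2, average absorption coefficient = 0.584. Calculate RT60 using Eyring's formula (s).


Given values:
  V = 103.4 m^3, S = 135.1 m^2, alpha = 0.584
Formula: RT60 = 0.161 * V / (-S * ln(1 - alpha))
Compute ln(1 - 0.584) = ln(0.416) = -0.87707
Denominator: -135.1 * -0.87707 = 118.4922
Numerator: 0.161 * 103.4 = 16.6474
RT60 = 16.6474 / 118.4922 = 0.14

0.14 s


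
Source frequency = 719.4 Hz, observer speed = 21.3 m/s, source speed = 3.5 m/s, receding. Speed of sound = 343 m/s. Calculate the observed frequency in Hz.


Given values:
  f_s = 719.4 Hz, v_o = 21.3 m/s, v_s = 3.5 m/s
  Direction: receding
Formula: f_o = f_s * (c - v_o) / (c + v_s)
Numerator: c - v_o = 343 - 21.3 = 321.7
Denominator: c + v_s = 343 + 3.5 = 346.5
f_o = 719.4 * 321.7 / 346.5 = 667.91

667.91 Hz


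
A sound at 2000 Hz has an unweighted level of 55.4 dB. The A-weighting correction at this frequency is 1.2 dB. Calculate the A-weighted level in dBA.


Given values:
  SPL = 55.4 dB
  A-weighting at 2000 Hz = 1.2 dB
Formula: L_A = SPL + A_weight
L_A = 55.4 + (1.2)
L_A = 56.6

56.6 dBA


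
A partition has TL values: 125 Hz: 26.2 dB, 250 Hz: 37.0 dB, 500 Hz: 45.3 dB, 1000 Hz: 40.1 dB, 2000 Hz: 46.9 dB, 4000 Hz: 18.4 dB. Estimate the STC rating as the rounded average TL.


Given TL values at each frequency:
  125 Hz: 26.2 dB
  250 Hz: 37.0 dB
  500 Hz: 45.3 dB
  1000 Hz: 40.1 dB
  2000 Hz: 46.9 dB
  4000 Hz: 18.4 dB
Formula: STC ~ round(average of TL values)
Sum = 26.2 + 37.0 + 45.3 + 40.1 + 46.9 + 18.4 = 213.9
Average = 213.9 / 6 = 35.65
Rounded: 36

36


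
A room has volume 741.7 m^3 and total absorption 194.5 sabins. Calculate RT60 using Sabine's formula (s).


Given values:
  V = 741.7 m^3
  A = 194.5 sabins
Formula: RT60 = 0.161 * V / A
Numerator: 0.161 * 741.7 = 119.4137
RT60 = 119.4137 / 194.5 = 0.614

0.614 s


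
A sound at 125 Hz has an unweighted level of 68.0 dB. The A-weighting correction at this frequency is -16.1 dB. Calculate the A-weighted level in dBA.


Given values:
  SPL = 68.0 dB
  A-weighting at 125 Hz = -16.1 dB
Formula: L_A = SPL + A_weight
L_A = 68.0 + (-16.1)
L_A = 51.9

51.9 dBA


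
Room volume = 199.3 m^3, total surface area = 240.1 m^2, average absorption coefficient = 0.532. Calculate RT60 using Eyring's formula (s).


Given values:
  V = 199.3 m^3, S = 240.1 m^2, alpha = 0.532
Formula: RT60 = 0.161 * V / (-S * ln(1 - alpha))
Compute ln(1 - 0.532) = ln(0.468) = -0.759287
Denominator: -240.1 * -0.759287 = 182.3048
Numerator: 0.161 * 199.3 = 32.0873
RT60 = 32.0873 / 182.3048 = 0.176

0.176 s


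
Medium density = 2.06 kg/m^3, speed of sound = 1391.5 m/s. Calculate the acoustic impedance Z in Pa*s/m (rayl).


Given values:
  rho = 2.06 kg/m^3
  c = 1391.5 m/s
Formula: Z = rho * c
Z = 2.06 * 1391.5
Z = 2866.49

2866.49 rayl


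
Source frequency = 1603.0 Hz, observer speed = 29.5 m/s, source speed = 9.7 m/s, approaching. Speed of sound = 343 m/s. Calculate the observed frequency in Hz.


Given values:
  f_s = 1603.0 Hz, v_o = 29.5 m/s, v_s = 9.7 m/s
  Direction: approaching
Formula: f_o = f_s * (c + v_o) / (c - v_s)
Numerator: c + v_o = 343 + 29.5 = 372.5
Denominator: c - v_s = 343 - 9.7 = 333.3
f_o = 1603.0 * 372.5 / 333.3 = 1791.53

1791.53 Hz


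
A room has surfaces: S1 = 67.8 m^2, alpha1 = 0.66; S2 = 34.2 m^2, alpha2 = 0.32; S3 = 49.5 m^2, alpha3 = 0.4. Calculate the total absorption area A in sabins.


Given surfaces:
  Surface 1: 67.8 * 0.66 = 44.748
  Surface 2: 34.2 * 0.32 = 10.944
  Surface 3: 49.5 * 0.4 = 19.8
Formula: A = sum(Si * alpha_i)
A = 44.748 + 10.944 + 19.8
A = 75.49

75.49 sabins


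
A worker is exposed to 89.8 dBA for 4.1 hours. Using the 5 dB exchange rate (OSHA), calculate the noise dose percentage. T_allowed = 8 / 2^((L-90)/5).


Given values:
  L = 89.8 dBA, T = 4.1 hours
Formula: T_allowed = 8 / 2^((L - 90) / 5)
Compute exponent: (89.8 - 90) / 5 = -0.04
Compute 2^(-0.04) = 0.972655
T_allowed = 8 / 0.972655 = 8.22491 hours
Dose = (T / T_allowed) * 100
Dose = (4.1 / 8.22491) * 100 = 49.85

49.85 %


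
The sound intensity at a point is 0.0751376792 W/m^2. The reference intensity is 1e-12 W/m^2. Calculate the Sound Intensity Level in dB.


Given values:
  I = 0.0751376792 W/m^2
  I_ref = 1e-12 W/m^2
Formula: SIL = 10 * log10(I / I_ref)
Compute ratio: I / I_ref = 75137679200
Compute log10: log10(75137679200) = 10.875858
Multiply: SIL = 10 * 10.875858 = 108.76

108.76 dB


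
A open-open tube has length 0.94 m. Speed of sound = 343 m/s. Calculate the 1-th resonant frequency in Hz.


Given values:
  Tube type: open-open, L = 0.94 m, c = 343 m/s, n = 1
Formula: f_n = n * c / (2 * L)
Compute 2 * L = 2 * 0.94 = 1.88
f = 1 * 343 / 1.88
f = 182.45

182.45 Hz


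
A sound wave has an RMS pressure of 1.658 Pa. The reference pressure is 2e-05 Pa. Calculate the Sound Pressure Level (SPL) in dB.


Given values:
  p = 1.658 Pa
  p_ref = 2e-05 Pa
Formula: SPL = 20 * log10(p / p_ref)
Compute ratio: p / p_ref = 1.658 / 2e-05 = 82900
Compute log10: log10(82900) = 4.918555
Multiply: SPL = 20 * 4.918555 = 98.37

98.37 dB


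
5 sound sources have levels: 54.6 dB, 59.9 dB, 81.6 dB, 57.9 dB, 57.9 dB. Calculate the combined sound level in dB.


Formula: L_total = 10 * log10( sum(10^(Li/10)) )
  Source 1: 10^(54.6/10) = 288403.1503
  Source 2: 10^(59.9/10) = 977237.221
  Source 3: 10^(81.6/10) = 144543977.0746
  Source 4: 10^(57.9/10) = 616595.0019
  Source 5: 10^(57.9/10) = 616595.0019
Sum of linear values = 147042807.4497
L_total = 10 * log10(147042807.4497) = 81.67

81.67 dB


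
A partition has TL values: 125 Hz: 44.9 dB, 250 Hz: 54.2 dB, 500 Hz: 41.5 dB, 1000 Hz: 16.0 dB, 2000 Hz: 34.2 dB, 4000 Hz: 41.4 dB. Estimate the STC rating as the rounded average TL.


Given TL values at each frequency:
  125 Hz: 44.9 dB
  250 Hz: 54.2 dB
  500 Hz: 41.5 dB
  1000 Hz: 16.0 dB
  2000 Hz: 34.2 dB
  4000 Hz: 41.4 dB
Formula: STC ~ round(average of TL values)
Sum = 44.9 + 54.2 + 41.5 + 16.0 + 34.2 + 41.4 = 232.2
Average = 232.2 / 6 = 38.7
Rounded: 39

39


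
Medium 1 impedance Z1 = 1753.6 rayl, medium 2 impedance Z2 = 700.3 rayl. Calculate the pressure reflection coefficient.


Given values:
  Z1 = 1753.6 rayl, Z2 = 700.3 rayl
Formula: R = (Z2 - Z1) / (Z2 + Z1)
Numerator: Z2 - Z1 = 700.3 - 1753.6 = -1053.3
Denominator: Z2 + Z1 = 700.3 + 1753.6 = 2453.9
R = -1053.3 / 2453.9 = -0.4292

-0.4292


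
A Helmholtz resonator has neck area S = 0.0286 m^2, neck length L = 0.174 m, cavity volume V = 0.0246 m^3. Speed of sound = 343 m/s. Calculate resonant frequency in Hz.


Given values:
  S = 0.0286 m^2, L = 0.174 m, V = 0.0246 m^3, c = 343 m/s
Formula: f = (c / (2*pi)) * sqrt(S / (V * L))
Compute V * L = 0.0246 * 0.174 = 0.0042804
Compute S / (V * L) = 0.0286 / 0.0042804 = 6.6816
Compute sqrt(6.6816) = 2.584879
Compute c / (2*pi) = 343 / 6.283185 = 54.590148
f = 54.590148 * 2.584879 = 141.11

141.11 Hz


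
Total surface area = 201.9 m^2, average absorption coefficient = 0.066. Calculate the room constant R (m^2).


Given values:
  S = 201.9 m^2, alpha = 0.066
Formula: R = S * alpha / (1 - alpha)
Numerator: 201.9 * 0.066 = 13.3254
Denominator: 1 - 0.066 = 0.934
R = 13.3254 / 0.934 = 14.27

14.27 m^2


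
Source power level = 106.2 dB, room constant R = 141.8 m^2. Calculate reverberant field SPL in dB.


Given values:
  Lw = 106.2 dB, R = 141.8 m^2
Formula: SPL = Lw + 10 * log10(4 / R)
Compute 4 / R = 4 / 141.8 = 0.028209
Compute 10 * log10(0.028209) = -15.4961
SPL = 106.2 + (-15.4961) = 90.7

90.7 dB


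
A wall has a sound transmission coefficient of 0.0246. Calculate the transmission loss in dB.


Given values:
  tau = 0.0246
Formula: TL = 10 * log10(1 / tau)
Compute 1 / tau = 1 / 0.0246 = 40.6504
Compute log10(40.6504) = 1.609065
TL = 10 * 1.609065 = 16.09

16.09 dB


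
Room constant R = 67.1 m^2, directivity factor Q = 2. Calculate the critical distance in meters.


Given values:
  R = 67.1 m^2, Q = 2
Formula: d_c = 0.141 * sqrt(Q * R)
Compute Q * R = 2 * 67.1 = 134.2
Compute sqrt(134.2) = 11.5845
d_c = 0.141 * 11.5845 = 1.633

1.633 m


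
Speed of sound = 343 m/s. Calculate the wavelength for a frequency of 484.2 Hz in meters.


Given values:
  c = 343 m/s, f = 484.2 Hz
Formula: lambda = c / f
lambda = 343 / 484.2
lambda = 0.7084

0.7084 m


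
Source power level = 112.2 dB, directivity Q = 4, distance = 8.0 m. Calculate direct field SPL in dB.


Given values:
  Lw = 112.2 dB, Q = 4, r = 8.0 m
Formula: SPL = Lw + 10 * log10(Q / (4 * pi * r^2))
Compute 4 * pi * r^2 = 4 * pi * 8.0^2 = 804.2477
Compute Q / denom = 4 / 804.2477 = 0.00497359
Compute 10 * log10(0.00497359) = -23.0333
SPL = 112.2 + (-23.0333) = 89.17

89.17 dB


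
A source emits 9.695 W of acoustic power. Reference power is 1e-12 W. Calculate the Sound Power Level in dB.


Given values:
  W = 9.695 W
  W_ref = 1e-12 W
Formula: SWL = 10 * log10(W / W_ref)
Compute ratio: W / W_ref = 9695000000000
Compute log10: log10(9695000000000) = 12.986548
Multiply: SWL = 10 * 12.986548 = 129.87

129.87 dB


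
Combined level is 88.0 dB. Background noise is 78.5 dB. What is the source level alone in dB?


Given values:
  L_total = 88.0 dB, L_bg = 78.5 dB
Formula: L_source = 10 * log10(10^(L_total/10) - 10^(L_bg/10))
Convert to linear:
  10^(88.0/10) = 630957344.4802
  10^(78.5/10) = 70794578.4384
Difference: 630957344.4802 - 70794578.4384 = 560162766.0418
L_source = 10 * log10(560162766.0418) = 87.48

87.48 dB


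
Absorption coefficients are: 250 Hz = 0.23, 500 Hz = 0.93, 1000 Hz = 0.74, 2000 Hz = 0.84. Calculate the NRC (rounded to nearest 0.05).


Given values:
  a_250 = 0.23, a_500 = 0.93
  a_1000 = 0.74, a_2000 = 0.84
Formula: NRC = (a250 + a500 + a1000 + a2000) / 4
Sum = 0.23 + 0.93 + 0.74 + 0.84 = 2.74
NRC = 2.74 / 4 = 0.685
Rounded to nearest 0.05: 0.7

0.7


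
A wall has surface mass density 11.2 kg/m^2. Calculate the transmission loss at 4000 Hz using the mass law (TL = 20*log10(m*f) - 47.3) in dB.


Given values:
  m = 11.2 kg/m^2, f = 4000 Hz
Formula: TL = 20 * log10(m * f) - 47.3
Compute m * f = 11.2 * 4000 = 44800.0
Compute log10(44800.0) = 4.651278
Compute 20 * 4.651278 = 93.0256
TL = 93.0256 - 47.3 = 45.73

45.73 dB


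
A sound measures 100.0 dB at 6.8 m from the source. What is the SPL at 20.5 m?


Given values:
  SPL1 = 100.0 dB, r1 = 6.8 m, r2 = 20.5 m
Formula: SPL2 = SPL1 - 20 * log10(r2 / r1)
Compute ratio: r2 / r1 = 20.5 / 6.8 = 3.0147
Compute log10: log10(3.0147) = 0.479244
Compute drop: 20 * 0.479244 = 9.5849
SPL2 = 100.0 - 9.5849 = 90.42

90.42 dB


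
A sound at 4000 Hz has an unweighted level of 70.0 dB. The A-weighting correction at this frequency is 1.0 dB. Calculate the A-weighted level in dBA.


Given values:
  SPL = 70.0 dB
  A-weighting at 4000 Hz = 1.0 dB
Formula: L_A = SPL + A_weight
L_A = 70.0 + (1.0)
L_A = 71.0

71.0 dBA


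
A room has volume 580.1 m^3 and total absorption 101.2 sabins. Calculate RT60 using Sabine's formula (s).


Given values:
  V = 580.1 m^3
  A = 101.2 sabins
Formula: RT60 = 0.161 * V / A
Numerator: 0.161 * 580.1 = 93.3961
RT60 = 93.3961 / 101.2 = 0.923

0.923 s


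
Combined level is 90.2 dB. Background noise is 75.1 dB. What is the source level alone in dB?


Given values:
  L_total = 90.2 dB, L_bg = 75.1 dB
Formula: L_source = 10 * log10(10^(L_total/10) - 10^(L_bg/10))
Convert to linear:
  10^(90.2/10) = 1047128548.0509
  10^(75.1/10) = 32359365.693
Difference: 1047128548.0509 - 32359365.693 = 1014769182.3579
L_source = 10 * log10(1014769182.3579) = 90.06

90.06 dB


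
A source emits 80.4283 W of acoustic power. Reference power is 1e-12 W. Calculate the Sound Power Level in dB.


Given values:
  W = 80.4283 W
  W_ref = 1e-12 W
Formula: SWL = 10 * log10(W / W_ref)
Compute ratio: W / W_ref = 80428300000000
Compute log10: log10(80428300000000) = 13.905409
Multiply: SWL = 10 * 13.905409 = 139.05

139.05 dB


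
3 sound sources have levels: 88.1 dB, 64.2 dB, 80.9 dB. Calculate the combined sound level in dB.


Formula: L_total = 10 * log10( sum(10^(Li/10)) )
  Source 1: 10^(88.1/10) = 645654229.0347
  Source 2: 10^(64.2/10) = 2630267.9919
  Source 3: 10^(80.9/10) = 123026877.0812
Sum of linear values = 771311374.1078
L_total = 10 * log10(771311374.1078) = 88.87

88.87 dB


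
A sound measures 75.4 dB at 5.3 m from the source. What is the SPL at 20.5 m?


Given values:
  SPL1 = 75.4 dB, r1 = 5.3 m, r2 = 20.5 m
Formula: SPL2 = SPL1 - 20 * log10(r2 / r1)
Compute ratio: r2 / r1 = 20.5 / 5.3 = 3.8679
Compute log10: log10(3.8679) = 0.587475
Compute drop: 20 * 0.587475 = 11.7495
SPL2 = 75.4 - 11.7495 = 63.65

63.65 dB


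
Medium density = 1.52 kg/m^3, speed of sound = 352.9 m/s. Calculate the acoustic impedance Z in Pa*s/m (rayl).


Given values:
  rho = 1.52 kg/m^3
  c = 352.9 m/s
Formula: Z = rho * c
Z = 1.52 * 352.9
Z = 536.41

536.41 rayl


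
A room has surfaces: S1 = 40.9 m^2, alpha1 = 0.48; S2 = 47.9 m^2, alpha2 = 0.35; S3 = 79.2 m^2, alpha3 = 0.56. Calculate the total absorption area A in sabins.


Given surfaces:
  Surface 1: 40.9 * 0.48 = 19.632
  Surface 2: 47.9 * 0.35 = 16.765
  Surface 3: 79.2 * 0.56 = 44.352
Formula: A = sum(Si * alpha_i)
A = 19.632 + 16.765 + 44.352
A = 80.75

80.75 sabins


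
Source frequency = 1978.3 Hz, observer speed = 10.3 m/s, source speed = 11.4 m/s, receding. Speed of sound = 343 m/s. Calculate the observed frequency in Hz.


Given values:
  f_s = 1978.3 Hz, v_o = 10.3 m/s, v_s = 11.4 m/s
  Direction: receding
Formula: f_o = f_s * (c - v_o) / (c + v_s)
Numerator: c - v_o = 343 - 10.3 = 332.7
Denominator: c + v_s = 343 + 11.4 = 354.4
f_o = 1978.3 * 332.7 / 354.4 = 1857.17

1857.17 Hz


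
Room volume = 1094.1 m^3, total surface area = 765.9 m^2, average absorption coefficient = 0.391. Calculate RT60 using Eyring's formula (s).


Given values:
  V = 1094.1 m^3, S = 765.9 m^2, alpha = 0.391
Formula: RT60 = 0.161 * V / (-S * ln(1 - alpha))
Compute ln(1 - 0.391) = ln(0.609) = -0.495937
Denominator: -765.9 * -0.495937 = 379.8381
Numerator: 0.161 * 1094.1 = 176.1501
RT60 = 176.1501 / 379.8381 = 0.464

0.464 s


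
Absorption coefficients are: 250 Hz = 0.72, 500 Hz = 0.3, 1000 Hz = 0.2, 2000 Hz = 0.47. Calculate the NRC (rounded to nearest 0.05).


Given values:
  a_250 = 0.72, a_500 = 0.3
  a_1000 = 0.2, a_2000 = 0.47
Formula: NRC = (a250 + a500 + a1000 + a2000) / 4
Sum = 0.72 + 0.3 + 0.2 + 0.47 = 1.69
NRC = 1.69 / 4 = 0.4225
Rounded to nearest 0.05: 0.4

0.4


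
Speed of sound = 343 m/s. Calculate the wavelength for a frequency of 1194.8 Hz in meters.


Given values:
  c = 343 m/s, f = 1194.8 Hz
Formula: lambda = c / f
lambda = 343 / 1194.8
lambda = 0.2871

0.2871 m
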